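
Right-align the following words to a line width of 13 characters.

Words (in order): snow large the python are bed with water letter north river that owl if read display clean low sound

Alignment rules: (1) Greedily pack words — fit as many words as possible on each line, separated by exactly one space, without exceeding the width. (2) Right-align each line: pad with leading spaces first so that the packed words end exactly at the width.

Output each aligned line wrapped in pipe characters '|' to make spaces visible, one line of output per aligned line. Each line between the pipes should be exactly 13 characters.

Answer: |   snow large|
|   the python|
| are bed with|
| water letter|
|  north river|
|  that owl if|
| read display|
|    clean low|
|        sound|

Derivation:
Line 1: ['snow', 'large'] (min_width=10, slack=3)
Line 2: ['the', 'python'] (min_width=10, slack=3)
Line 3: ['are', 'bed', 'with'] (min_width=12, slack=1)
Line 4: ['water', 'letter'] (min_width=12, slack=1)
Line 5: ['north', 'river'] (min_width=11, slack=2)
Line 6: ['that', 'owl', 'if'] (min_width=11, slack=2)
Line 7: ['read', 'display'] (min_width=12, slack=1)
Line 8: ['clean', 'low'] (min_width=9, slack=4)
Line 9: ['sound'] (min_width=5, slack=8)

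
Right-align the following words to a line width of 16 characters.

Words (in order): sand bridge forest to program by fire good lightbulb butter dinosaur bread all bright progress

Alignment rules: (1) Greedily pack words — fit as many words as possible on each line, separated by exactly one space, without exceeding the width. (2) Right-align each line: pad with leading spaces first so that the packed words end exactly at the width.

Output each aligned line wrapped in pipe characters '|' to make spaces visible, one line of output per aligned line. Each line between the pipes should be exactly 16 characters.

Answer: |     sand bridge|
|       forest to|
| program by fire|
|  good lightbulb|
| butter dinosaur|
|bread all bright|
|        progress|

Derivation:
Line 1: ['sand', 'bridge'] (min_width=11, slack=5)
Line 2: ['forest', 'to'] (min_width=9, slack=7)
Line 3: ['program', 'by', 'fire'] (min_width=15, slack=1)
Line 4: ['good', 'lightbulb'] (min_width=14, slack=2)
Line 5: ['butter', 'dinosaur'] (min_width=15, slack=1)
Line 6: ['bread', 'all', 'bright'] (min_width=16, slack=0)
Line 7: ['progress'] (min_width=8, slack=8)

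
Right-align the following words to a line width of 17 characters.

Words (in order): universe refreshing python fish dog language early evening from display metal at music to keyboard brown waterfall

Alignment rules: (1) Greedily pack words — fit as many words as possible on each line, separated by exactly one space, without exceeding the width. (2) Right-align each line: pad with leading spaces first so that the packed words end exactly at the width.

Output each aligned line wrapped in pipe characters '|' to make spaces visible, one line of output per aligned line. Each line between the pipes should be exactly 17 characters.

Line 1: ['universe'] (min_width=8, slack=9)
Line 2: ['refreshing', 'python'] (min_width=17, slack=0)
Line 3: ['fish', 'dog', 'language'] (min_width=17, slack=0)
Line 4: ['early', 'evening'] (min_width=13, slack=4)
Line 5: ['from', 'display'] (min_width=12, slack=5)
Line 6: ['metal', 'at', 'music', 'to'] (min_width=17, slack=0)
Line 7: ['keyboard', 'brown'] (min_width=14, slack=3)
Line 8: ['waterfall'] (min_width=9, slack=8)

Answer: |         universe|
|refreshing python|
|fish dog language|
|    early evening|
|     from display|
|metal at music to|
|   keyboard brown|
|        waterfall|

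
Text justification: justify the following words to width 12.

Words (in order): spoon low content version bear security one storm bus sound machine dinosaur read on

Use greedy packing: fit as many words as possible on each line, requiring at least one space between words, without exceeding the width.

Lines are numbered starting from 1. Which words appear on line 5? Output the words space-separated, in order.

Answer: storm bus

Derivation:
Line 1: ['spoon', 'low'] (min_width=9, slack=3)
Line 2: ['content'] (min_width=7, slack=5)
Line 3: ['version', 'bear'] (min_width=12, slack=0)
Line 4: ['security', 'one'] (min_width=12, slack=0)
Line 5: ['storm', 'bus'] (min_width=9, slack=3)
Line 6: ['sound'] (min_width=5, slack=7)
Line 7: ['machine'] (min_width=7, slack=5)
Line 8: ['dinosaur'] (min_width=8, slack=4)
Line 9: ['read', 'on'] (min_width=7, slack=5)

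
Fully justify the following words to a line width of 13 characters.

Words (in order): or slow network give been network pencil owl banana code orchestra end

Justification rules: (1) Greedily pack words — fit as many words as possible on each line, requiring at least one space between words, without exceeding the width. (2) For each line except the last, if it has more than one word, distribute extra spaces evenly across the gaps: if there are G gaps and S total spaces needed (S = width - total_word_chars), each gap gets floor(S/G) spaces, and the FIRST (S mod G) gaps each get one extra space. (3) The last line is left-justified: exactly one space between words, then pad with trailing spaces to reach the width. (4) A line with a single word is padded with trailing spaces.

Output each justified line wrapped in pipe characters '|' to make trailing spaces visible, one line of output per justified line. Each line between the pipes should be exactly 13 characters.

Answer: |or       slow|
|network  give|
|been  network|
|pencil    owl|
|banana   code|
|orchestra end|

Derivation:
Line 1: ['or', 'slow'] (min_width=7, slack=6)
Line 2: ['network', 'give'] (min_width=12, slack=1)
Line 3: ['been', 'network'] (min_width=12, slack=1)
Line 4: ['pencil', 'owl'] (min_width=10, slack=3)
Line 5: ['banana', 'code'] (min_width=11, slack=2)
Line 6: ['orchestra', 'end'] (min_width=13, slack=0)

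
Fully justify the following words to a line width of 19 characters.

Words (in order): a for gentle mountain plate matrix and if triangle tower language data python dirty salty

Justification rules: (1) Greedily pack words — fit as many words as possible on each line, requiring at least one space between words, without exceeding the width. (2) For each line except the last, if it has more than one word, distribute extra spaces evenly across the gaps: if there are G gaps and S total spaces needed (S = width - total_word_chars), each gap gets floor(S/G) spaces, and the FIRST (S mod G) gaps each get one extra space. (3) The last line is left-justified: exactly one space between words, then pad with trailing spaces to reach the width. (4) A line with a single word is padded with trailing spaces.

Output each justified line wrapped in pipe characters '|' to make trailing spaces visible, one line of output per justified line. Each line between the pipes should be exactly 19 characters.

Line 1: ['a', 'for', 'gentle'] (min_width=12, slack=7)
Line 2: ['mountain', 'plate'] (min_width=14, slack=5)
Line 3: ['matrix', 'and', 'if'] (min_width=13, slack=6)
Line 4: ['triangle', 'tower'] (min_width=14, slack=5)
Line 5: ['language', 'data'] (min_width=13, slack=6)
Line 6: ['python', 'dirty', 'salty'] (min_width=18, slack=1)

Answer: |a     for    gentle|
|mountain      plate|
|matrix    and    if|
|triangle      tower|
|language       data|
|python dirty salty |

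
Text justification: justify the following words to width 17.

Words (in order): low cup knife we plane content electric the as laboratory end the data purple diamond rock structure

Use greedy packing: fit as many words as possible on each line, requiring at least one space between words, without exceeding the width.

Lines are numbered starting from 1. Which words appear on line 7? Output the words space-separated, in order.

Line 1: ['low', 'cup', 'knife', 'we'] (min_width=16, slack=1)
Line 2: ['plane', 'content'] (min_width=13, slack=4)
Line 3: ['electric', 'the', 'as'] (min_width=15, slack=2)
Line 4: ['laboratory', 'end'] (min_width=14, slack=3)
Line 5: ['the', 'data', 'purple'] (min_width=15, slack=2)
Line 6: ['diamond', 'rock'] (min_width=12, slack=5)
Line 7: ['structure'] (min_width=9, slack=8)

Answer: structure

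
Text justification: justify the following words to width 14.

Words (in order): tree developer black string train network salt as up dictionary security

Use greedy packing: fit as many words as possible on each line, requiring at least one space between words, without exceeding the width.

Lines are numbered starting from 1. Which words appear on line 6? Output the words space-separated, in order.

Line 1: ['tree', 'developer'] (min_width=14, slack=0)
Line 2: ['black', 'string'] (min_width=12, slack=2)
Line 3: ['train', 'network'] (min_width=13, slack=1)
Line 4: ['salt', 'as', 'up'] (min_width=10, slack=4)
Line 5: ['dictionary'] (min_width=10, slack=4)
Line 6: ['security'] (min_width=8, slack=6)

Answer: security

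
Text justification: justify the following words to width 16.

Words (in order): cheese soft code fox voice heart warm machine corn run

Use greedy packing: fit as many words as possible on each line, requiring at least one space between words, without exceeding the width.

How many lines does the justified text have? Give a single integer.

Answer: 4

Derivation:
Line 1: ['cheese', 'soft', 'code'] (min_width=16, slack=0)
Line 2: ['fox', 'voice', 'heart'] (min_width=15, slack=1)
Line 3: ['warm', 'machine'] (min_width=12, slack=4)
Line 4: ['corn', 'run'] (min_width=8, slack=8)
Total lines: 4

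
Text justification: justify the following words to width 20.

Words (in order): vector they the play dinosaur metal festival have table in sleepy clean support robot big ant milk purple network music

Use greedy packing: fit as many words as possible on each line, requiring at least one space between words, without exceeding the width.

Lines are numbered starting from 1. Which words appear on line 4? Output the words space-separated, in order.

Answer: in sleepy clean

Derivation:
Line 1: ['vector', 'they', 'the', 'play'] (min_width=20, slack=0)
Line 2: ['dinosaur', 'metal'] (min_width=14, slack=6)
Line 3: ['festival', 'have', 'table'] (min_width=19, slack=1)
Line 4: ['in', 'sleepy', 'clean'] (min_width=15, slack=5)
Line 5: ['support', 'robot', 'big'] (min_width=17, slack=3)
Line 6: ['ant', 'milk', 'purple'] (min_width=15, slack=5)
Line 7: ['network', 'music'] (min_width=13, slack=7)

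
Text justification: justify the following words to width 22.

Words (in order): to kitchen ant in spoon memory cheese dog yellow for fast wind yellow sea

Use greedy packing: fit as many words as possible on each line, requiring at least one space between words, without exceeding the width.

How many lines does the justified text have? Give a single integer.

Line 1: ['to', 'kitchen', 'ant', 'in'] (min_width=17, slack=5)
Line 2: ['spoon', 'memory', 'cheese'] (min_width=19, slack=3)
Line 3: ['dog', 'yellow', 'for', 'fast'] (min_width=19, slack=3)
Line 4: ['wind', 'yellow', 'sea'] (min_width=15, slack=7)
Total lines: 4

Answer: 4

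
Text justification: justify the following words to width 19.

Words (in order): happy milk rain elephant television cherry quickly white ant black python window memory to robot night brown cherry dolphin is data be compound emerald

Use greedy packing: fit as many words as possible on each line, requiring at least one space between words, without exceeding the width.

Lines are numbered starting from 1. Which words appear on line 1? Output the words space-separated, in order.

Line 1: ['happy', 'milk', 'rain'] (min_width=15, slack=4)
Line 2: ['elephant', 'television'] (min_width=19, slack=0)
Line 3: ['cherry', 'quickly'] (min_width=14, slack=5)
Line 4: ['white', 'ant', 'black'] (min_width=15, slack=4)
Line 5: ['python', 'window'] (min_width=13, slack=6)
Line 6: ['memory', 'to', 'robot'] (min_width=15, slack=4)
Line 7: ['night', 'brown', 'cherry'] (min_width=18, slack=1)
Line 8: ['dolphin', 'is', 'data', 'be'] (min_width=18, slack=1)
Line 9: ['compound', 'emerald'] (min_width=16, slack=3)

Answer: happy milk rain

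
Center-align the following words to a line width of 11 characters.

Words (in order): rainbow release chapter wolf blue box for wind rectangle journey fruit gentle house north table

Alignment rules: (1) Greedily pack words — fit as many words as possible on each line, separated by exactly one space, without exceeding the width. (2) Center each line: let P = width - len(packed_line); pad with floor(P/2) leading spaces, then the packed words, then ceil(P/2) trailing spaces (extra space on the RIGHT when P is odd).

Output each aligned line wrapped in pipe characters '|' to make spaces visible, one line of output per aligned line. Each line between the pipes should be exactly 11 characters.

Line 1: ['rainbow'] (min_width=7, slack=4)
Line 2: ['release'] (min_width=7, slack=4)
Line 3: ['chapter'] (min_width=7, slack=4)
Line 4: ['wolf', 'blue'] (min_width=9, slack=2)
Line 5: ['box', 'for'] (min_width=7, slack=4)
Line 6: ['wind'] (min_width=4, slack=7)
Line 7: ['rectangle'] (min_width=9, slack=2)
Line 8: ['journey'] (min_width=7, slack=4)
Line 9: ['fruit'] (min_width=5, slack=6)
Line 10: ['gentle'] (min_width=6, slack=5)
Line 11: ['house', 'north'] (min_width=11, slack=0)
Line 12: ['table'] (min_width=5, slack=6)

Answer: |  rainbow  |
|  release  |
|  chapter  |
| wolf blue |
|  box for  |
|   wind    |
| rectangle |
|  journey  |
|   fruit   |
|  gentle   |
|house north|
|   table   |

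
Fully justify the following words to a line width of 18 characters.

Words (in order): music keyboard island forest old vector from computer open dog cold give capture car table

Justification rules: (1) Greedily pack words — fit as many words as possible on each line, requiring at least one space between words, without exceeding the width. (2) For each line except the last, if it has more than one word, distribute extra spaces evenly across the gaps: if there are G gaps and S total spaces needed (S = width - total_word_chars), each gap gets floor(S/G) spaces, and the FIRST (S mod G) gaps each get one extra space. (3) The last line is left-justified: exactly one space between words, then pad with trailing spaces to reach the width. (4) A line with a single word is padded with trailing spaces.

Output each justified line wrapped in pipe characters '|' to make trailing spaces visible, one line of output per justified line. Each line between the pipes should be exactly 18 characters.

Line 1: ['music', 'keyboard'] (min_width=14, slack=4)
Line 2: ['island', 'forest', 'old'] (min_width=17, slack=1)
Line 3: ['vector', 'from'] (min_width=11, slack=7)
Line 4: ['computer', 'open', 'dog'] (min_width=17, slack=1)
Line 5: ['cold', 'give', 'capture'] (min_width=17, slack=1)
Line 6: ['car', 'table'] (min_width=9, slack=9)

Answer: |music     keyboard|
|island  forest old|
|vector        from|
|computer  open dog|
|cold  give capture|
|car table         |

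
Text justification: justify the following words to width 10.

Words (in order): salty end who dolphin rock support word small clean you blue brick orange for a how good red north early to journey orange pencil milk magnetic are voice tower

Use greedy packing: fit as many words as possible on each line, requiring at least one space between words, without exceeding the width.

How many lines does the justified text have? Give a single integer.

Line 1: ['salty', 'end'] (min_width=9, slack=1)
Line 2: ['who'] (min_width=3, slack=7)
Line 3: ['dolphin'] (min_width=7, slack=3)
Line 4: ['rock'] (min_width=4, slack=6)
Line 5: ['support'] (min_width=7, slack=3)
Line 6: ['word', 'small'] (min_width=10, slack=0)
Line 7: ['clean', 'you'] (min_width=9, slack=1)
Line 8: ['blue', 'brick'] (min_width=10, slack=0)
Line 9: ['orange', 'for'] (min_width=10, slack=0)
Line 10: ['a', 'how', 'good'] (min_width=10, slack=0)
Line 11: ['red', 'north'] (min_width=9, slack=1)
Line 12: ['early', 'to'] (min_width=8, slack=2)
Line 13: ['journey'] (min_width=7, slack=3)
Line 14: ['orange'] (min_width=6, slack=4)
Line 15: ['pencil'] (min_width=6, slack=4)
Line 16: ['milk'] (min_width=4, slack=6)
Line 17: ['magnetic'] (min_width=8, slack=2)
Line 18: ['are', 'voice'] (min_width=9, slack=1)
Line 19: ['tower'] (min_width=5, slack=5)
Total lines: 19

Answer: 19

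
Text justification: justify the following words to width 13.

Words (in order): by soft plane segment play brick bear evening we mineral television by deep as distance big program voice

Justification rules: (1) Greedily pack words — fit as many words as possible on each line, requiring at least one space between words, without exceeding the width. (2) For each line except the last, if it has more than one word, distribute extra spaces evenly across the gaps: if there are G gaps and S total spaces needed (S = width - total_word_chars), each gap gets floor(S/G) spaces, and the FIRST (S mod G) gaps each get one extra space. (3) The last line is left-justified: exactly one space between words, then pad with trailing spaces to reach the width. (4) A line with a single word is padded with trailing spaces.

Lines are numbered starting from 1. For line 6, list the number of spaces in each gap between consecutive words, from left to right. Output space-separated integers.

Answer: 1

Derivation:
Line 1: ['by', 'soft', 'plane'] (min_width=13, slack=0)
Line 2: ['segment', 'play'] (min_width=12, slack=1)
Line 3: ['brick', 'bear'] (min_width=10, slack=3)
Line 4: ['evening', 'we'] (min_width=10, slack=3)
Line 5: ['mineral'] (min_width=7, slack=6)
Line 6: ['television', 'by'] (min_width=13, slack=0)
Line 7: ['deep', 'as'] (min_width=7, slack=6)
Line 8: ['distance', 'big'] (min_width=12, slack=1)
Line 9: ['program', 'voice'] (min_width=13, slack=0)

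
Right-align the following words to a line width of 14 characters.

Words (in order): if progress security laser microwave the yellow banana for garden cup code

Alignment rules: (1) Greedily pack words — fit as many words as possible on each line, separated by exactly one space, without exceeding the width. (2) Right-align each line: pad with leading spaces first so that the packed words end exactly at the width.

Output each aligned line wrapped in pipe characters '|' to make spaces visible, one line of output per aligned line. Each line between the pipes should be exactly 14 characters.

Line 1: ['if', 'progress'] (min_width=11, slack=3)
Line 2: ['security', 'laser'] (min_width=14, slack=0)
Line 3: ['microwave', 'the'] (min_width=13, slack=1)
Line 4: ['yellow', 'banana'] (min_width=13, slack=1)
Line 5: ['for', 'garden', 'cup'] (min_width=14, slack=0)
Line 6: ['code'] (min_width=4, slack=10)

Answer: |   if progress|
|security laser|
| microwave the|
| yellow banana|
|for garden cup|
|          code|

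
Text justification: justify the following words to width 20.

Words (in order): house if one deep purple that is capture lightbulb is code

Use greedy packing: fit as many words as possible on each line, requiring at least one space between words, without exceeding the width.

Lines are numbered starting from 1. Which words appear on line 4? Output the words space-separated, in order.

Line 1: ['house', 'if', 'one', 'deep'] (min_width=17, slack=3)
Line 2: ['purple', 'that', 'is'] (min_width=14, slack=6)
Line 3: ['capture', 'lightbulb', 'is'] (min_width=20, slack=0)
Line 4: ['code'] (min_width=4, slack=16)

Answer: code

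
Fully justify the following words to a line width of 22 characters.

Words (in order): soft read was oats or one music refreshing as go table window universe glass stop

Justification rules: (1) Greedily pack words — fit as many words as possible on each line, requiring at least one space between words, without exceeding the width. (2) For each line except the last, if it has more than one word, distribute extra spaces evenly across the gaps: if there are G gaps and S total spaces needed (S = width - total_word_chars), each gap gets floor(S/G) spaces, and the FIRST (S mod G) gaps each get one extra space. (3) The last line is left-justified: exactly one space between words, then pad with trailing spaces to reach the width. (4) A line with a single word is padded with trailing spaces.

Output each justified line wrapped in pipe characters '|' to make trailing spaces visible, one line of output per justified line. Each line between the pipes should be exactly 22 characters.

Answer: |soft  read was oats or|
|one  music  refreshing|
|as   go  table  window|
|universe glass stop   |

Derivation:
Line 1: ['soft', 'read', 'was', 'oats', 'or'] (min_width=21, slack=1)
Line 2: ['one', 'music', 'refreshing'] (min_width=20, slack=2)
Line 3: ['as', 'go', 'table', 'window'] (min_width=18, slack=4)
Line 4: ['universe', 'glass', 'stop'] (min_width=19, slack=3)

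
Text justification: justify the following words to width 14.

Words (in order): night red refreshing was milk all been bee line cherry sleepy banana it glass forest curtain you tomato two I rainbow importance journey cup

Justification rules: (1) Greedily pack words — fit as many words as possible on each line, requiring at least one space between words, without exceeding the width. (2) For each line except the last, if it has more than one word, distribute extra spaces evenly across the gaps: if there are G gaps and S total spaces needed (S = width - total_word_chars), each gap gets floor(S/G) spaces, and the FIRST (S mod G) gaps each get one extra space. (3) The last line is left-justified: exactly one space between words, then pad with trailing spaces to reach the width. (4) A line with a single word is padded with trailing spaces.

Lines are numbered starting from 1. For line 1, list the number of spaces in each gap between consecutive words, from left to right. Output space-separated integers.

Line 1: ['night', 'red'] (min_width=9, slack=5)
Line 2: ['refreshing', 'was'] (min_width=14, slack=0)
Line 3: ['milk', 'all', 'been'] (min_width=13, slack=1)
Line 4: ['bee', 'line'] (min_width=8, slack=6)
Line 5: ['cherry', 'sleepy'] (min_width=13, slack=1)
Line 6: ['banana', 'it'] (min_width=9, slack=5)
Line 7: ['glass', 'forest'] (min_width=12, slack=2)
Line 8: ['curtain', 'you'] (min_width=11, slack=3)
Line 9: ['tomato', 'two', 'I'] (min_width=12, slack=2)
Line 10: ['rainbow'] (min_width=7, slack=7)
Line 11: ['importance'] (min_width=10, slack=4)
Line 12: ['journey', 'cup'] (min_width=11, slack=3)

Answer: 6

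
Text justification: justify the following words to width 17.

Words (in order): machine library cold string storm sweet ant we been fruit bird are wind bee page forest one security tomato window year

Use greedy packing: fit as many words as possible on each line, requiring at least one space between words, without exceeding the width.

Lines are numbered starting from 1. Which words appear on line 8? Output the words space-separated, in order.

Answer: window year

Derivation:
Line 1: ['machine', 'library'] (min_width=15, slack=2)
Line 2: ['cold', 'string', 'storm'] (min_width=17, slack=0)
Line 3: ['sweet', 'ant', 'we', 'been'] (min_width=17, slack=0)
Line 4: ['fruit', 'bird', 'are'] (min_width=14, slack=3)
Line 5: ['wind', 'bee', 'page'] (min_width=13, slack=4)
Line 6: ['forest', 'one'] (min_width=10, slack=7)
Line 7: ['security', 'tomato'] (min_width=15, slack=2)
Line 8: ['window', 'year'] (min_width=11, slack=6)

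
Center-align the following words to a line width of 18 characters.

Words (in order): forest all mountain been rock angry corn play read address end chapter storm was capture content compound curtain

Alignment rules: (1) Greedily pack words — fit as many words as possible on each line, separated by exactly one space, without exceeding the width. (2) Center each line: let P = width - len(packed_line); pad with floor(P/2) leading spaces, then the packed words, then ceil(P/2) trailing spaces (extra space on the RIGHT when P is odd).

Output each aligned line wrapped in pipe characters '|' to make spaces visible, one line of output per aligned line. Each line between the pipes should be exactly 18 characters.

Line 1: ['forest', 'all'] (min_width=10, slack=8)
Line 2: ['mountain', 'been', 'rock'] (min_width=18, slack=0)
Line 3: ['angry', 'corn', 'play'] (min_width=15, slack=3)
Line 4: ['read', 'address', 'end'] (min_width=16, slack=2)
Line 5: ['chapter', 'storm', 'was'] (min_width=17, slack=1)
Line 6: ['capture', 'content'] (min_width=15, slack=3)
Line 7: ['compound', 'curtain'] (min_width=16, slack=2)

Answer: |    forest all    |
|mountain been rock|
| angry corn play  |
| read address end |
|chapter storm was |
| capture content  |
| compound curtain |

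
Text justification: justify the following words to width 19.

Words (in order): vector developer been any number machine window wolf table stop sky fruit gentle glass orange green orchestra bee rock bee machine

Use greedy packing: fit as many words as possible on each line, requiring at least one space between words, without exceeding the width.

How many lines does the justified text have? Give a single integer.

Line 1: ['vector', 'developer'] (min_width=16, slack=3)
Line 2: ['been', 'any', 'number'] (min_width=15, slack=4)
Line 3: ['machine', 'window', 'wolf'] (min_width=19, slack=0)
Line 4: ['table', 'stop', 'sky'] (min_width=14, slack=5)
Line 5: ['fruit', 'gentle', 'glass'] (min_width=18, slack=1)
Line 6: ['orange', 'green'] (min_width=12, slack=7)
Line 7: ['orchestra', 'bee', 'rock'] (min_width=18, slack=1)
Line 8: ['bee', 'machine'] (min_width=11, slack=8)
Total lines: 8

Answer: 8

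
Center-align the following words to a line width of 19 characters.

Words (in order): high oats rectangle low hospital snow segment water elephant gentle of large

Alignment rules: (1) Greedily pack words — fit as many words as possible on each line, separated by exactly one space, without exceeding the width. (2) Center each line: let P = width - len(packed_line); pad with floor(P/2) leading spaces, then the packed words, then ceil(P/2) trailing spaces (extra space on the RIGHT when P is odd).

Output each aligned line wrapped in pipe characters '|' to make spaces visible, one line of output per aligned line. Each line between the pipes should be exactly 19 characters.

Line 1: ['high', 'oats', 'rectangle'] (min_width=19, slack=0)
Line 2: ['low', 'hospital', 'snow'] (min_width=17, slack=2)
Line 3: ['segment', 'water'] (min_width=13, slack=6)
Line 4: ['elephant', 'gentle', 'of'] (min_width=18, slack=1)
Line 5: ['large'] (min_width=5, slack=14)

Answer: |high oats rectangle|
| low hospital snow |
|   segment water   |
|elephant gentle of |
|       large       |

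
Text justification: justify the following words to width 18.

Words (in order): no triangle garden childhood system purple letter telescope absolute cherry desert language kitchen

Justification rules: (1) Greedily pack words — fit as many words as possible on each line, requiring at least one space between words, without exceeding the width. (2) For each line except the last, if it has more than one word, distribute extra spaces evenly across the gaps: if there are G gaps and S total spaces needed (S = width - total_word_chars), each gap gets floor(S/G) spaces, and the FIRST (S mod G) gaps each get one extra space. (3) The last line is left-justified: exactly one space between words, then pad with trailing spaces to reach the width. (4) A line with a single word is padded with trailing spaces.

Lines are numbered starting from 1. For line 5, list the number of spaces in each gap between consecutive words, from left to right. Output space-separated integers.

Line 1: ['no', 'triangle', 'garden'] (min_width=18, slack=0)
Line 2: ['childhood', 'system'] (min_width=16, slack=2)
Line 3: ['purple', 'letter'] (min_width=13, slack=5)
Line 4: ['telescope', 'absolute'] (min_width=18, slack=0)
Line 5: ['cherry', 'desert'] (min_width=13, slack=5)
Line 6: ['language', 'kitchen'] (min_width=16, slack=2)

Answer: 6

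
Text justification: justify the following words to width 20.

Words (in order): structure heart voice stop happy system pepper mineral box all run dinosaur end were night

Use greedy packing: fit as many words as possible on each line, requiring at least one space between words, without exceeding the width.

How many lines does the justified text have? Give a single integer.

Answer: 6

Derivation:
Line 1: ['structure', 'heart'] (min_width=15, slack=5)
Line 2: ['voice', 'stop', 'happy'] (min_width=16, slack=4)
Line 3: ['system', 'pepper'] (min_width=13, slack=7)
Line 4: ['mineral', 'box', 'all', 'run'] (min_width=19, slack=1)
Line 5: ['dinosaur', 'end', 'were'] (min_width=17, slack=3)
Line 6: ['night'] (min_width=5, slack=15)
Total lines: 6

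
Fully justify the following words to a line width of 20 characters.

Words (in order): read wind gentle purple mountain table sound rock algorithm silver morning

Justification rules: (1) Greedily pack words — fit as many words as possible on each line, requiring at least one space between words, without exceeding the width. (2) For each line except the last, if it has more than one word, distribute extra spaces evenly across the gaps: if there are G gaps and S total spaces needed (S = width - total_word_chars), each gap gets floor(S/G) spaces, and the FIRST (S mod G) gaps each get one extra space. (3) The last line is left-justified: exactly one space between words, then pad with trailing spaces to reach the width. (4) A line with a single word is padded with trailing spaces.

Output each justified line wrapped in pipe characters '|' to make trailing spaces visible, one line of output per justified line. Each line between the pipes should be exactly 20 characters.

Line 1: ['read', 'wind', 'gentle'] (min_width=16, slack=4)
Line 2: ['purple', 'mountain'] (min_width=15, slack=5)
Line 3: ['table', 'sound', 'rock'] (min_width=16, slack=4)
Line 4: ['algorithm', 'silver'] (min_width=16, slack=4)
Line 5: ['morning'] (min_width=7, slack=13)

Answer: |read   wind   gentle|
|purple      mountain|
|table   sound   rock|
|algorithm     silver|
|morning             |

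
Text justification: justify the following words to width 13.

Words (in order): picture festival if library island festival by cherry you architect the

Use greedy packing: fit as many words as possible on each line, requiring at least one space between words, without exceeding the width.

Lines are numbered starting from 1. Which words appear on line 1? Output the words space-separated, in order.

Answer: picture

Derivation:
Line 1: ['picture'] (min_width=7, slack=6)
Line 2: ['festival', 'if'] (min_width=11, slack=2)
Line 3: ['library'] (min_width=7, slack=6)
Line 4: ['island'] (min_width=6, slack=7)
Line 5: ['festival', 'by'] (min_width=11, slack=2)
Line 6: ['cherry', 'you'] (min_width=10, slack=3)
Line 7: ['architect', 'the'] (min_width=13, slack=0)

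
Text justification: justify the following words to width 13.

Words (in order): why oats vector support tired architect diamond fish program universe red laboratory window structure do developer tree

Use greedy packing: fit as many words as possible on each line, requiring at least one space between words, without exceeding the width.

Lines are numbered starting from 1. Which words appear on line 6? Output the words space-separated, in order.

Answer: program

Derivation:
Line 1: ['why', 'oats'] (min_width=8, slack=5)
Line 2: ['vector'] (min_width=6, slack=7)
Line 3: ['support', 'tired'] (min_width=13, slack=0)
Line 4: ['architect'] (min_width=9, slack=4)
Line 5: ['diamond', 'fish'] (min_width=12, slack=1)
Line 6: ['program'] (min_width=7, slack=6)
Line 7: ['universe', 'red'] (min_width=12, slack=1)
Line 8: ['laboratory'] (min_width=10, slack=3)
Line 9: ['window'] (min_width=6, slack=7)
Line 10: ['structure', 'do'] (min_width=12, slack=1)
Line 11: ['developer'] (min_width=9, slack=4)
Line 12: ['tree'] (min_width=4, slack=9)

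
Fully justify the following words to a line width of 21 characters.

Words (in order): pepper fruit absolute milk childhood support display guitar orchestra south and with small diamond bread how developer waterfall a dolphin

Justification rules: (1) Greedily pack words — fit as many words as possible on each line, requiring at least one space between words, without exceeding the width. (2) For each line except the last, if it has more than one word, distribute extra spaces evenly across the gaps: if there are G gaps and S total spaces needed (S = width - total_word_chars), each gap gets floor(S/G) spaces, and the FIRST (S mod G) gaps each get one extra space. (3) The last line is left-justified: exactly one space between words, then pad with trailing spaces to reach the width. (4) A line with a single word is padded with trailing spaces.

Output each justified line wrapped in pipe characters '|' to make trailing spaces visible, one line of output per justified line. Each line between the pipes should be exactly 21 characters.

Line 1: ['pepper', 'fruit', 'absolute'] (min_width=21, slack=0)
Line 2: ['milk', 'childhood'] (min_width=14, slack=7)
Line 3: ['support', 'display'] (min_width=15, slack=6)
Line 4: ['guitar', 'orchestra'] (min_width=16, slack=5)
Line 5: ['south', 'and', 'with', 'small'] (min_width=20, slack=1)
Line 6: ['diamond', 'bread', 'how'] (min_width=17, slack=4)
Line 7: ['developer', 'waterfall', 'a'] (min_width=21, slack=0)
Line 8: ['dolphin'] (min_width=7, slack=14)

Answer: |pepper fruit absolute|
|milk        childhood|
|support       display|
|guitar      orchestra|
|south  and with small|
|diamond   bread   how|
|developer waterfall a|
|dolphin              |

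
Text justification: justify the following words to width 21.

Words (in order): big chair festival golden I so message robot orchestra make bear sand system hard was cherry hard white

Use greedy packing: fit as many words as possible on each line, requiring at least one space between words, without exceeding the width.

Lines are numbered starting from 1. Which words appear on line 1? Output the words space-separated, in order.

Line 1: ['big', 'chair', 'festival'] (min_width=18, slack=3)
Line 2: ['golden', 'I', 'so', 'message'] (min_width=19, slack=2)
Line 3: ['robot', 'orchestra', 'make'] (min_width=20, slack=1)
Line 4: ['bear', 'sand', 'system', 'hard'] (min_width=21, slack=0)
Line 5: ['was', 'cherry', 'hard', 'white'] (min_width=21, slack=0)

Answer: big chair festival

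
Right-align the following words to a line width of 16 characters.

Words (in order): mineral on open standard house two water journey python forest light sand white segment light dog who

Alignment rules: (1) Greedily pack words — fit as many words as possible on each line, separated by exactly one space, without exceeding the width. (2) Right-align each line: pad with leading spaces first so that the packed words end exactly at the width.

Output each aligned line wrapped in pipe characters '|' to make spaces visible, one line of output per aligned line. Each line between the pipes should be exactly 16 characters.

Answer: | mineral on open|
|  standard house|
|       two water|
|  journey python|
|    forest light|
|      sand white|
|   segment light|
|         dog who|

Derivation:
Line 1: ['mineral', 'on', 'open'] (min_width=15, slack=1)
Line 2: ['standard', 'house'] (min_width=14, slack=2)
Line 3: ['two', 'water'] (min_width=9, slack=7)
Line 4: ['journey', 'python'] (min_width=14, slack=2)
Line 5: ['forest', 'light'] (min_width=12, slack=4)
Line 6: ['sand', 'white'] (min_width=10, slack=6)
Line 7: ['segment', 'light'] (min_width=13, slack=3)
Line 8: ['dog', 'who'] (min_width=7, slack=9)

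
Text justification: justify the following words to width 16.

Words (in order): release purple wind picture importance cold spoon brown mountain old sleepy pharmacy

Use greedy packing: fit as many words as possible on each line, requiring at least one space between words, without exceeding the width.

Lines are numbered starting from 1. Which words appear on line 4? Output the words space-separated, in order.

Line 1: ['release', 'purple'] (min_width=14, slack=2)
Line 2: ['wind', 'picture'] (min_width=12, slack=4)
Line 3: ['importance', 'cold'] (min_width=15, slack=1)
Line 4: ['spoon', 'brown'] (min_width=11, slack=5)
Line 5: ['mountain', 'old'] (min_width=12, slack=4)
Line 6: ['sleepy', 'pharmacy'] (min_width=15, slack=1)

Answer: spoon brown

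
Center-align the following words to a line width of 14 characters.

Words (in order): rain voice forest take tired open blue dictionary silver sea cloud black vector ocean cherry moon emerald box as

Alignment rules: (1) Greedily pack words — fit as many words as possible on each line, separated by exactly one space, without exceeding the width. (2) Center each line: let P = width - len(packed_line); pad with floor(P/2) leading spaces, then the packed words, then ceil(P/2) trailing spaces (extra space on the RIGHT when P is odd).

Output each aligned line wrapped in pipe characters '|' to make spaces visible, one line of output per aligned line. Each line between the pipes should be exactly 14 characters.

Answer: |  rain voice  |
| forest take  |
|  tired open  |
|     blue     |
|  dictionary  |
|  silver sea  |
| cloud black  |
| vector ocean |
| cherry moon  |
|emerald box as|

Derivation:
Line 1: ['rain', 'voice'] (min_width=10, slack=4)
Line 2: ['forest', 'take'] (min_width=11, slack=3)
Line 3: ['tired', 'open'] (min_width=10, slack=4)
Line 4: ['blue'] (min_width=4, slack=10)
Line 5: ['dictionary'] (min_width=10, slack=4)
Line 6: ['silver', 'sea'] (min_width=10, slack=4)
Line 7: ['cloud', 'black'] (min_width=11, slack=3)
Line 8: ['vector', 'ocean'] (min_width=12, slack=2)
Line 9: ['cherry', 'moon'] (min_width=11, slack=3)
Line 10: ['emerald', 'box', 'as'] (min_width=14, slack=0)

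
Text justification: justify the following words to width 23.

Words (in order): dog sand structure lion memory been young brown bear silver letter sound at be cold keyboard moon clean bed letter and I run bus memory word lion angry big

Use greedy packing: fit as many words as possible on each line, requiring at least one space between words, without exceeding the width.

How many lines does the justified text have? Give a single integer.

Answer: 8

Derivation:
Line 1: ['dog', 'sand', 'structure', 'lion'] (min_width=23, slack=0)
Line 2: ['memory', 'been', 'young', 'brown'] (min_width=23, slack=0)
Line 3: ['bear', 'silver', 'letter'] (min_width=18, slack=5)
Line 4: ['sound', 'at', 'be', 'cold'] (min_width=16, slack=7)
Line 5: ['keyboard', 'moon', 'clean', 'bed'] (min_width=23, slack=0)
Line 6: ['letter', 'and', 'I', 'run', 'bus'] (min_width=20, slack=3)
Line 7: ['memory', 'word', 'lion', 'angry'] (min_width=22, slack=1)
Line 8: ['big'] (min_width=3, slack=20)
Total lines: 8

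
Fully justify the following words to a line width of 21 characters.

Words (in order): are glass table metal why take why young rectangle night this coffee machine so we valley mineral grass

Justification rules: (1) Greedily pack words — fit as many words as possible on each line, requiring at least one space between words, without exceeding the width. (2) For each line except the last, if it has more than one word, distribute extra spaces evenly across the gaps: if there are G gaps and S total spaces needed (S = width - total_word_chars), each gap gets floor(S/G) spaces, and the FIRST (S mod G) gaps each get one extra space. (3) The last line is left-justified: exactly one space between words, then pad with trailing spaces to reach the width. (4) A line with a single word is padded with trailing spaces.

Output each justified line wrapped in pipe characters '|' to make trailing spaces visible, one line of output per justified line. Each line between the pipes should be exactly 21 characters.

Answer: |are glass table metal|
|why  take  why  young|
|rectangle  night this|
|coffee  machine so we|
|valley mineral grass |

Derivation:
Line 1: ['are', 'glass', 'table', 'metal'] (min_width=21, slack=0)
Line 2: ['why', 'take', 'why', 'young'] (min_width=18, slack=3)
Line 3: ['rectangle', 'night', 'this'] (min_width=20, slack=1)
Line 4: ['coffee', 'machine', 'so', 'we'] (min_width=20, slack=1)
Line 5: ['valley', 'mineral', 'grass'] (min_width=20, slack=1)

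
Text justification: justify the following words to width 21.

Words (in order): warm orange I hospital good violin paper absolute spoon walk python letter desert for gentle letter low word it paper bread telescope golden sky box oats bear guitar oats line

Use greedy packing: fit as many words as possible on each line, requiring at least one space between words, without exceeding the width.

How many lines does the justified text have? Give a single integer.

Answer: 9

Derivation:
Line 1: ['warm', 'orange', 'I'] (min_width=13, slack=8)
Line 2: ['hospital', 'good', 'violin'] (min_width=20, slack=1)
Line 3: ['paper', 'absolute', 'spoon'] (min_width=20, slack=1)
Line 4: ['walk', 'python', 'letter'] (min_width=18, slack=3)
Line 5: ['desert', 'for', 'gentle'] (min_width=17, slack=4)
Line 6: ['letter', 'low', 'word', 'it'] (min_width=18, slack=3)
Line 7: ['paper', 'bread', 'telescope'] (min_width=21, slack=0)
Line 8: ['golden', 'sky', 'box', 'oats'] (min_width=19, slack=2)
Line 9: ['bear', 'guitar', 'oats', 'line'] (min_width=21, slack=0)
Total lines: 9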